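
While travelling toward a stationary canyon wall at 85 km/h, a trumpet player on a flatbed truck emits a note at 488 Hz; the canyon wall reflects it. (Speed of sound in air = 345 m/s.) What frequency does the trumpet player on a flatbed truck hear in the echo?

560 Hz

85 km/h = 23.61 m/s.
The canyon wall receives the sound from a moving source: f₁ = f₀ · v/(v − v_e) = 488 × 345/321.39 ≈ 524 Hz.
On the return leg the trumpet player on a flatbed truck is a moving observer: f₂ = f₁ · (v + v_e)/v = 524 × 368.61/345 ≈ 560 Hz.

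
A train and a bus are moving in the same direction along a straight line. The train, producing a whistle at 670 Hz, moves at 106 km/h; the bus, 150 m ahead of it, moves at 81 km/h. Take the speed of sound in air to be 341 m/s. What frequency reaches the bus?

685 Hz

106 km/h = 29.44 m/s; 81 km/h = 22.5 m/s.
The bus is ahead, so the train is moving toward it while the bus is moving away from the train.
With source approaching and observer receding, f' = f · (v − v_o)/(v − v_s).
f' = 670 × (341 − 22.5)/(341 − 29.44) = 670 × 318.5/311.56 ≈ 685 Hz.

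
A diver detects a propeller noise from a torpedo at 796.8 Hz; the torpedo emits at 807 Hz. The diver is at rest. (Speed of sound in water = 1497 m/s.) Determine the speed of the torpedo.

19.2 m/s

f' < f, so the torpedo is receding.
f' = f · v/(v + v_s) ⇒ v_s = v · |1 − f/f'|.
v_s = 1497 × |1 − 807/796.8| = 1497 × 0.0128 ≈ 19.2 m/s.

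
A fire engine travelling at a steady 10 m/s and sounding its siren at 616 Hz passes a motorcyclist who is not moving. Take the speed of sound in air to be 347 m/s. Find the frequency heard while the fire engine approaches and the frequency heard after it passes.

634 Hz approaching; 599 Hz receding

Approaching: f₁ = f · v/(v − v_s) = 616 × 347/337 ≈ 634 Hz.
Receding: f₂ = f · v/(v + v_s) = 616 × 347/357 ≈ 599 Hz.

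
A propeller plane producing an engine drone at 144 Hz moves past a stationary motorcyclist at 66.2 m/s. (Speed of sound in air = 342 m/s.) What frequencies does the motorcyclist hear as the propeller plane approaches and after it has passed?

Approaching: f₁ = f · v/(v − v_s) = 144 × 342/275.8 ≈ 179 Hz.
Receding: f₂ = f · v/(v + v_s) = 144 × 342/408.2 ≈ 121 Hz.

179 Hz approaching; 121 Hz receding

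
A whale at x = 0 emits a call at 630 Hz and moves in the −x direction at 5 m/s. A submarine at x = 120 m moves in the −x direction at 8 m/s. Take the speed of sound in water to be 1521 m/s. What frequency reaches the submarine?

The observer lies on the +x side, so the source is heading away from the observer and the observer is heading toward the source.
Both move, so f' = f · (v + v_o)/(v + v_s).
f' = 630 × (1521 + 8)/(1521 + 5) = 630 × 1529/1526 ≈ 631 Hz.

631 Hz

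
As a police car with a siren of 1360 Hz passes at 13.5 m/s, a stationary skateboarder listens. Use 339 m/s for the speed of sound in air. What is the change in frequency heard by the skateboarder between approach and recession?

108 Hz

Approaching: f₁ = f · v/(v − v_s) = 1360 × 339/325.5 ≈ 1416 Hz.
Receding: f₂ = f · v/(v + v_s) = 1360 × 339/352.5 ≈ 1308 Hz.
Drop: f₁ − f₂ = 2f·v·v_s/(v² − v_s²) = 2 × 1360 × 339 × 13.5/(339² − 13.5²) ≈ 108 Hz.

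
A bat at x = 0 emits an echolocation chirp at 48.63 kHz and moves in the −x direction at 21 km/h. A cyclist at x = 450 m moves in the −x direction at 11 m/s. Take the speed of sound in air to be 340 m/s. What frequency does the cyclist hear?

49.4 kHz

21 km/h = 5.833 m/s.
The observer lies on the +x side, so the source is heading away from the observer and the observer is heading toward the source.
With source receding and observer approaching, f' = f · (v + v_o)/(v + v_s).
f' = 48.63 × (340 + 11)/(340 + 5.833) = 48.63 × 351/345.83 ≈ 49.4 kHz.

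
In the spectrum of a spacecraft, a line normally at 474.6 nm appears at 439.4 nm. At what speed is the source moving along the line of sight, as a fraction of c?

0.077

λ'/λ₀ = 0.9258 < 1 (blueshift), so the source is approaching.
λ'/λ₀ = √((1 − β)/(1 + β)) for an approaching source ⇒ β = (1 − r²)/(1 + r²) with r = λ'/λ₀.
β = (1 − 0.8572)/(1 + 0.8572) ≈ 0.077.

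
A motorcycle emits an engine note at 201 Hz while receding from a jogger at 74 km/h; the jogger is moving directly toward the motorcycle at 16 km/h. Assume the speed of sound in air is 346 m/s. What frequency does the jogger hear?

74 km/h = 20.56 m/s; 16 km/h = 4.444 m/s.
General Doppler shift: f' = f · (v + v_o)/(v + v_s).
f' = 201 × (346 + 4.444)/(346 + 20.56) = 201 × 350.44/366.56 ≈ 192 Hz.

192 Hz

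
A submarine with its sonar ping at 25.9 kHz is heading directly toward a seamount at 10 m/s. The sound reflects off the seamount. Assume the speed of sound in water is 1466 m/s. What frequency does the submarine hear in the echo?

The seamount receives the sound from a moving source: f₁ = f₀ · v/(v − v_e) = 25.9 × 1466/1456 ≈ 26.1 kHz.
On the return leg the submarine is a moving observer: f₂ = f₁ · (v + v_e)/v = 26.1 × 1476/1466 ≈ 26.3 kHz.

26.3 kHz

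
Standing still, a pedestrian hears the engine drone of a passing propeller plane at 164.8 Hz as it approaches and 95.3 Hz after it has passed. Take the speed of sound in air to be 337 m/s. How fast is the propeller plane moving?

f₁/f₂ = (v + v_s)/(v − v_s), so v_s = v · (f₁ − f₂)/(f₁ + f₂).
v_s = 337 × (164.8 − 95.3)/(164.8 + 95.3) = 337 × 69.5/260.1 ≈ 90 m/s.

90 m/s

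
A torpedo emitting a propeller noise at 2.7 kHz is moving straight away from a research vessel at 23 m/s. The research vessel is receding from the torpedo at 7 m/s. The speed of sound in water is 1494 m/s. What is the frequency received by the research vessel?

2.65 kHz

Both move, so f' = f · (v − v_o)/(v + v_s).
f' = 2.7 × (1494 − 7)/(1494 + 23) = 2.7 × 1487/1517 ≈ 2.65 kHz.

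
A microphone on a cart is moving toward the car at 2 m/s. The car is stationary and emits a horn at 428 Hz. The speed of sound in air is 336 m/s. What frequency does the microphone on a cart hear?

431 Hz

Moving observer, stationary source: f' = f · (v + v_o)/v.
f' = 428 × (336 + 2)/336 = 428 × 338/336 ≈ 431 Hz.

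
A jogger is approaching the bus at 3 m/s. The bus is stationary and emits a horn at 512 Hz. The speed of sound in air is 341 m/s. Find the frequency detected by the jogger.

Moving observer, stationary source: f' = f · (v + v_o)/v.
f' = 512 × (341 + 3)/341 = 512 × 344/341 ≈ 517 Hz.

517 Hz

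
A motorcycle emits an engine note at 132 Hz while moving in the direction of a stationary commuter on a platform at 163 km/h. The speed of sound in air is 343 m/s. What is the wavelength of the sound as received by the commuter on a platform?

2.26 m

163 km/h = 45.28 m/s.
Only the source moves, toward the listener, so f' = f · v/(v − v_s).
f' = 132 × 343/(343 − 45.28) ≈ 152 Hz.
λ' = v/f' = 343/152.075 ≈ 2.26 m.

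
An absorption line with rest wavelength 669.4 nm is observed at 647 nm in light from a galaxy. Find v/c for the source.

λ'/λ₀ = 0.9665 < 1 (blueshift), so the source is approaching.
λ'/λ₀ = √((1 − β)/(1 + β)) for an approaching source ⇒ β = (1 − r²)/(1 + r²) with r = λ'/λ₀.
β = (1 − 0.9342)/(1 + 0.9342) ≈ 0.034.

0.034c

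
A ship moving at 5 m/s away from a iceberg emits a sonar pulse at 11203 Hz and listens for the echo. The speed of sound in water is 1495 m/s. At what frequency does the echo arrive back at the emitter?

11128 Hz

The iceberg receives the sound from a moving source: f₁ = f₀ · v/(v + v_e) = 11203 × 1495/1500 ≈ 11166 Hz.
On the return leg the ship is a moving observer: f₂ = f₁ · (v − v_e)/v = 11166 × 1490/1495 ≈ 11128 Hz.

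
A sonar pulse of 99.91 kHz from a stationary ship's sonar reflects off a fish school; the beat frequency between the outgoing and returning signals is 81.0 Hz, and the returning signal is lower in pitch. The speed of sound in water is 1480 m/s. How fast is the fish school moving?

Double Doppler shift off a moving reflector: f₂ = f₀ · (v + u)/(v − u) (u > 0 toward emitter).
Returning signal is lower, so f₂ = f₀ − Δf = 99910 − 81 = 99829 Hz.
Rearranging, u = v · (f₂ − f₀)/(f₂ + f₀) = 1480 × -81/199739 ≈ -0.60 m/s.
So the fish school is moving at 0.60 m/s away from the emitter.

0.60 m/s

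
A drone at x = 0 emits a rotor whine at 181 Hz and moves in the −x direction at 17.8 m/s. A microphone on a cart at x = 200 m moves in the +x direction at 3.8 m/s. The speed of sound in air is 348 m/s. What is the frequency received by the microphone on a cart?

170 Hz

The observer lies on the +x side, so the source is heading away from the observer and the observer is heading away from the source.
General Doppler shift: f' = f · (v − v_o)/(v + v_s).
f' = 181 × (348 − 3.8)/(348 + 17.8) = 181 × 344.2/365.8 ≈ 170 Hz.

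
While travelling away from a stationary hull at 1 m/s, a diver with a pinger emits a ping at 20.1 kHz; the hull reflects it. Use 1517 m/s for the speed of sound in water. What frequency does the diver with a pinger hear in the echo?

The hull receives the sound from a moving source: f₁ = f₀ · v/(v + v_e) = 20.1 × 1517/1518 ≈ 20.1 kHz.
On the return leg the diver with a pinger is a moving observer: f₂ = f₁ · (v − v_e)/v = 20.1 × 1516/1517 ≈ 20.1 kHz.
Equivalently f₂ = f₀ · (v − v_e)/(v + v_e).

20.1 kHz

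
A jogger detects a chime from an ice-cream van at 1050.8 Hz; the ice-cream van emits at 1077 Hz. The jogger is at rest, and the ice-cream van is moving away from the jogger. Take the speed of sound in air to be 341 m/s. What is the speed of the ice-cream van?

8.5 m/s

f' = f · v/(v + v_s) ⇒ v_s = v · |1 − f/f'|.
v_s = 341 × |1 − 1077/1050.8| = 341 × 0.02493 ≈ 8.5 m/s.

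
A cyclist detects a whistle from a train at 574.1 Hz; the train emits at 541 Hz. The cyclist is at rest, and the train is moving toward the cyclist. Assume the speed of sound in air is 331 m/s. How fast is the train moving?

19.1 m/s

f' = f · v/(v − v_s) ⇒ v_s = v · |1 − f/f'|.
v_s = 331 × |1 − 541/574.1| = 331 × 0.05766 ≈ 19.1 m/s.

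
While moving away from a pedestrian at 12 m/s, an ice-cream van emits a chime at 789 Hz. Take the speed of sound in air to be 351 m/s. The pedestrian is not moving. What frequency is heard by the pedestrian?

763 Hz

Only the source moves, away from the listener, so f' = f · v/(v + v_s).
f' = 789 × 351/(351 + 12) = 789 × 351/363 ≈ 763 Hz.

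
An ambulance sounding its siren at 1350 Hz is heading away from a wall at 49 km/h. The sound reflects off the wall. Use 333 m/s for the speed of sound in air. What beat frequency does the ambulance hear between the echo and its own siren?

49 km/h = 13.61 m/s.
The wall receives the sound from a moving source: f₁ = f₀ · v/(v + v_e) = 1350 × 333/346.61 ≈ 1297.0 Hz.
On the return leg the ambulance is a moving observer: f₂ = f₁ · (v − v_e)/v = 1297.0 × 319.39/333 ≈ 1244.0 Hz.
Equivalently f₂ = f₀ · (v − v_e)/(v + v_e).
Beat against the emitted tone: |f₂ − f₀| = 2v_e·f₀/(v + v_e) = 2 × 13.61 × 1350/346.61 ≈ 106 Hz.

106 Hz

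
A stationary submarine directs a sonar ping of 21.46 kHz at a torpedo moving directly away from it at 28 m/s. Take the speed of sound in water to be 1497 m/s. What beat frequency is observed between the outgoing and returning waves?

788 Hz

The torpedo first receives the wave as a moving observer: f₁ = f₀ · (v − u)/v = 21.46 × (1497 − 28)/1497 ≈ 21.059 kHz.
The reflection then acts as a moving source: f₂ = f₁ · v/(v + u) ≈ 20.672 kHz.
Equivalently f₂ = f₀ · (v − u)/(v + u).
Beat frequency (with f₀ = 21460 Hz): |f₂ − f₀| = 2u·f₀/(v + u) = 2 × 28 × 21460/1525 ≈ 788 Hz.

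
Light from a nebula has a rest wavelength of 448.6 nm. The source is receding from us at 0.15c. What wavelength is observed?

521.8 nm

Relativistic Doppler for wavelength: λ' = λ₀ · √((1 + β)/(1 − β)).
λ' = 448.6 × √(1.1500/0.8500) = 448.6 × 1.16316 ≈ 521.8 nm.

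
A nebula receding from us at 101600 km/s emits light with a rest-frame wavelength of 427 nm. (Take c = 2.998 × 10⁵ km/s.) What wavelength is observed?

β = v/c = 101600/299800 = 0.3389.
Relativistic Doppler for wavelength: λ' = λ₀ · √((1 + β)/(1 − β)).
λ' = 427 × √(1.3389/0.6611) = 427 × 1.42310 ≈ 607.7 nm.

607.7 nm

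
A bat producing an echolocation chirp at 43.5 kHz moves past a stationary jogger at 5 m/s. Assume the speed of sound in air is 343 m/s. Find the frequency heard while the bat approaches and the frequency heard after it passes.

44.1 kHz approaching; 42.9 kHz receding

Approaching: f₁ = f · v/(v − v_s) = 43.5 × 343/338 ≈ 44.1 kHz.
Receding: f₂ = f · v/(v + v_s) = 43.5 × 343/348 ≈ 42.9 kHz.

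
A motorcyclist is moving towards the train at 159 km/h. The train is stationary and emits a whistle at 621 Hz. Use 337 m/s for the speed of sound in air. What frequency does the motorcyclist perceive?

159 km/h = 44.17 m/s.
Only the observer moves, toward the source, so f' = f · (v + v_o)/v.
f' = 621 × (337 + 44.17)/337 = 621 × 381.17/337 ≈ 702 Hz.

702 Hz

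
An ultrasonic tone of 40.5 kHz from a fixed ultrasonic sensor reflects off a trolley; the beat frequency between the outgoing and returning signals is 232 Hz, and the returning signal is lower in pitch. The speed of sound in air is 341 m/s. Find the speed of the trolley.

Double Doppler shift off a moving reflector: f₂ = f₀ · (v + u)/(v − u) (u > 0 toward emitter).
Returning signal is lower, so f₂ = f₀ − Δf = 40500 − 232 = 40268 Hz.
Rearranging, u = v · (f₂ − f₀)/(f₂ + f₀) = 341 × -232/80768 ≈ -0.98 m/s.
So the trolley is moving at 0.98 m/s away from the emitter.

0.98 m/s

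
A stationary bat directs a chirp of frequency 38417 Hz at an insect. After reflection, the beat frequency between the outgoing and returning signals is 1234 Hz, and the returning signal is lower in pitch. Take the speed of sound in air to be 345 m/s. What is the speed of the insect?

5.6 m/s

Double Doppler shift off a moving reflector: f₂ = f₀ · (v + u)/(v − u) (u > 0 toward emitter).
Returning signal is lower, so f₂ = f₀ − Δf = 38417 − 1234 = 37183 Hz.
Rearranging, u = v · (f₂ − f₀)/(f₂ + f₀) = 345 × -1234/75600 ≈ -5.6 m/s.
So the insect is moving at 5.6 m/s away from the emitter.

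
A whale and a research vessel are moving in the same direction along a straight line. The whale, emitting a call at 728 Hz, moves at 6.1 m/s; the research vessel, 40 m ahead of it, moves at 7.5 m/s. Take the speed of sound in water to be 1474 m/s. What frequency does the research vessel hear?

The research vessel is ahead, so the whale is moving toward it while the research vessel is moving away from the whale.
Both move, so f' = f · (v − v_o)/(v − v_s).
f' = 728 × (1474 − 7.5)/(1474 − 6.1) = 728 × 1466.5/1467.9 ≈ 727 Hz.

727 Hz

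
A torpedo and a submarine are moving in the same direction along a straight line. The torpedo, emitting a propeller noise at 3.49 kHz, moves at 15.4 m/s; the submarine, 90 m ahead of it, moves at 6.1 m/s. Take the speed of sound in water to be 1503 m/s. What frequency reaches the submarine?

3.51 kHz

The submarine is ahead, so the torpedo is moving toward it while the submarine is moving away from the torpedo.
General Doppler shift: f' = f · (v − v_o)/(v − v_s).
f' = 3.49 × (1503 − 6.1)/(1503 − 15.4) = 3.49 × 1496.9/1487.6 ≈ 3.51 kHz.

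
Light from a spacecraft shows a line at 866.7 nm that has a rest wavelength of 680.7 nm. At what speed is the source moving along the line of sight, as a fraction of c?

0.237

λ'/λ₀ = 1.2732 > 1 (redshift), so the source is receding.
λ'/λ₀ = √((1 + β)/(1 − β)) for a receding source ⇒ β = (r² − 1)/(r² + 1) with r = λ'/λ₀.
β = (1.6212 − 1)/(1.6212 + 1) ≈ 0.237.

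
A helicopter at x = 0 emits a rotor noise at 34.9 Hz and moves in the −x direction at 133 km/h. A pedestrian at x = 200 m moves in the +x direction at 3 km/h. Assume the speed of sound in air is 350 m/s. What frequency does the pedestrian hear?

31.5 Hz

133 km/h = 36.94 m/s; 3 km/h = 0.8333 m/s.
The observer lies on the +x side, so the source is heading away from the observer and the observer is heading away from the source.
General Doppler shift: f' = f · (v − v_o)/(v + v_s).
f' = 34.9 × (350 − 0.8333)/(350 + 36.94) = 34.9 × 349.17/386.94 ≈ 31.5 Hz.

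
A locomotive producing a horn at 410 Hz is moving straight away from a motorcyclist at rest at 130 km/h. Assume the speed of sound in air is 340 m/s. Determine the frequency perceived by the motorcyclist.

371 Hz

130 km/h = 36.11 m/s.
Only the source moves, away from the listener, so f' = f · v/(v + v_s).
f' = 410 × 340/(340 + 36.11) = 410 × 340/376.1 ≈ 371 Hz.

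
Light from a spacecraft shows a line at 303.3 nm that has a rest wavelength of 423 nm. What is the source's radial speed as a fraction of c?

0.321c

λ'/λ₀ = 0.7170 < 1 (blueshift), so the source is approaching.
λ'/λ₀ = √((1 − β)/(1 + β)) for an approaching source ⇒ β = (1 − r²)/(1 + r²) with r = λ'/λ₀.
β = (1 − 0.5141)/(1 + 0.5141) ≈ 0.321.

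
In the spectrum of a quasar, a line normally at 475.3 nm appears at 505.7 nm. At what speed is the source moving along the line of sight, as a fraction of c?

λ'/λ₀ = 1.0640 > 1 (redshift), so the source is receding.
λ'/λ₀ = √((1 + β)/(1 − β)) for a receding source ⇒ β = (r² − 1)/(r² + 1) with r = λ'/λ₀.
β = (1.1320 − 1)/(1.1320 + 1) ≈ 0.062.

0.062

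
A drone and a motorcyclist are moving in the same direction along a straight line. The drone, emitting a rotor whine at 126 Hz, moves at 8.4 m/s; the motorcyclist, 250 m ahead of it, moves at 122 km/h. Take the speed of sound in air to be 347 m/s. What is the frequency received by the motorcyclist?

117 Hz

122 km/h = 33.89 m/s.
The motorcyclist is ahead, so the drone is moving toward it while the motorcyclist is moving away from the drone.
General Doppler shift: f' = f · (v − v_o)/(v − v_s).
f' = 126 × (347 − 33.89)/(347 − 8.4) = 126 × 313.11/338.6 ≈ 117 Hz.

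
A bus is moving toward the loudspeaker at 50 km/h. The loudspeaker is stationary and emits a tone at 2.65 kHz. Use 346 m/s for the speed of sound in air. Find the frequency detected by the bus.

2.76 kHz

50 km/h = 13.89 m/s.
Only the observer moves, toward the source, so f' = f · (v + v_o)/v.
f' = 2.65 × (346 + 13.89)/346 = 2.65 × 359.89/346 ≈ 2.76 kHz.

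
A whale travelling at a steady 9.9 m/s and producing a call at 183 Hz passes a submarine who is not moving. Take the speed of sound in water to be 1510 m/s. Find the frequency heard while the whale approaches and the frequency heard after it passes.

184 Hz approaching; 182 Hz receding

Approaching: f₁ = f · v/(v − v_s) = 183 × 1510/1500.1 ≈ 184 Hz.
Receding: f₂ = f · v/(v + v_s) = 183 × 1510/1519.9 ≈ 182 Hz.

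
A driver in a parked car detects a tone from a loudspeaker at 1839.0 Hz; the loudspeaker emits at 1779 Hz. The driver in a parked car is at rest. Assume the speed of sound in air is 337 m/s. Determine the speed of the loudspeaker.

f' > f, so the loudspeaker is approaching.
f' = f · v/(v − v_s) ⇒ v_s = v · |1 − f/f'|.
v_s = 337 × |1 − 1779/1839.0| = 337 × 0.03263 ≈ 11.0 m/s.

11.0 m/s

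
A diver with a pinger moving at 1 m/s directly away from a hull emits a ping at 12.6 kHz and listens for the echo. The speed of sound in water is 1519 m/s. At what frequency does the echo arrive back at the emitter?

The hull receives the sound from a moving source: f₁ = f₀ · v/(v + v_e) = 12.6 × 1519/1520 ≈ 12.59 kHz.
On the return leg the diver with a pinger is a moving observer: f₂ = f₁ · (v − v_e)/v = 12.59 × 1518/1519 ≈ 12.58 kHz.
Equivalently f₂ = f₀ · (v − v_e)/(v + v_e).

12.58 kHz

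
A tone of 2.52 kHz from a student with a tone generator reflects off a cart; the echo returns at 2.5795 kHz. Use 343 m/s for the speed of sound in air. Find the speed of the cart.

Double Doppler shift off a moving reflector: f₂ = f₀ · (v + u)/(v − u) (u > 0 toward emitter).
Rearranging, u = v · (f₂ − f₀)/(f₂ + f₀) = 343 × 0.0595/5.0995 ≈ 4.0 m/s.
So the cart is moving at 4.0 m/s toward the emitter.

4.0 m/s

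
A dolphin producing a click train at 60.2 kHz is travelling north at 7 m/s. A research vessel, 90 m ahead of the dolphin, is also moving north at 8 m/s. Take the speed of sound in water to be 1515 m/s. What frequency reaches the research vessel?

60.2 kHz

The research vessel is ahead, so the dolphin is moving toward it while the research vessel is moving away from the dolphin.
With source approaching and observer receding, f' = f · (v − v_o)/(v − v_s).
f' = 60.2 × (1515 − 8)/(1515 − 7) = 60.2 × 1507/1508 ≈ 60.2 kHz.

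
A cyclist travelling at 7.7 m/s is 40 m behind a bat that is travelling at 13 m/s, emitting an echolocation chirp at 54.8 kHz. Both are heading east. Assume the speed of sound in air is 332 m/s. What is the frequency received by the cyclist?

54.0 kHz

The cyclist is behind, so the bat is moving away from it while the cyclist is moving toward the bat.
Both move, so f' = f · (v + v_o)/(v + v_s).
f' = 54.8 × (332 + 7.7)/(332 + 13) = 54.8 × 339.7/345 ≈ 54.0 kHz.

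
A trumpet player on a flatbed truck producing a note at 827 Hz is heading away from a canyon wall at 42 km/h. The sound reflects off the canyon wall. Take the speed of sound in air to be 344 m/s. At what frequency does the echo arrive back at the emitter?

773 Hz

42 km/h = 11.67 m/s.
The canyon wall receives the sound from a moving source: f₁ = f₀ · v/(v + v_e) = 827 × 344/355.67 ≈ 800 Hz.
On the return leg the trumpet player on a flatbed truck is a moving observer: f₂ = f₁ · (v − v_e)/v = 800 × 332.33/344 ≈ 773 Hz.
Equivalently f₂ = f₀ · (v − v_e)/(v + v_e).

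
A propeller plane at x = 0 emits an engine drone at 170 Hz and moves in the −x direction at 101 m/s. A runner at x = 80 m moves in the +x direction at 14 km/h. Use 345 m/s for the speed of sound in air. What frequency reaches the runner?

14 km/h = 3.889 m/s.
The observer lies on the +x side, so the source is heading away from the observer and the observer is heading away from the source.
Both move, so f' = f · (v − v_o)/(v + v_s).
f' = 170 × (345 − 3.889)/(345 + 101) = 170 × 341.11/446 ≈ 130 Hz.

130 Hz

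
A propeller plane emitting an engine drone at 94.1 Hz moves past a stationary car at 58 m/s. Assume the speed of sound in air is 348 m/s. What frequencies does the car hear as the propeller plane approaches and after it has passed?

Approaching: f₁ = f · v/(v − v_s) = 94.1 × 348/290 ≈ 113 Hz.
Receding: f₂ = f · v/(v + v_s) = 94.1 × 348/406 ≈ 81 Hz.

113 Hz approaching; 81 Hz receding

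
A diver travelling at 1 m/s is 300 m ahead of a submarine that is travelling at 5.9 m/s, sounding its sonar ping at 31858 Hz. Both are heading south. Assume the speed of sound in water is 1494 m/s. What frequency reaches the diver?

31963 Hz

The diver is ahead, so the submarine is moving toward it while the diver is moving away from the submarine.
With source approaching and observer receding, f' = f · (v − v_o)/(v − v_s).
f' = 31858 × (1494 − 1)/(1494 − 5.9) = 31858 × 1493/1488.1 ≈ 31963 Hz.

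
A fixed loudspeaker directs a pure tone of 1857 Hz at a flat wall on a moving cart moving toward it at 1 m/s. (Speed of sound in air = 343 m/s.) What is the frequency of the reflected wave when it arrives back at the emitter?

1868 Hz

The flat wall on a moving cart first receives the wave as a moving observer: f₁ = f₀ · (v + u)/v = 1857 × (343 + 1)/343 ≈ 1862 Hz.
On reflection it acts as a source moving toward the stationary detector: f₂ = f₁ · v/(v − u) = 1862 × 343/342 ≈ 1868 Hz.
Equivalently f₂ = f₀ · (v + u)/(v − u).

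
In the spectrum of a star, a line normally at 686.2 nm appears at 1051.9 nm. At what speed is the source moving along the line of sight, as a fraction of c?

λ'/λ₀ = 1.5329 > 1 (redshift), so the source is receding.
λ'/λ₀ = √((1 + β)/(1 − β)) for a receding source ⇒ β = (r² − 1)/(r² + 1) with r = λ'/λ₀.
β = (2.3499 − 1)/(2.3499 + 1) ≈ 0.403.

0.403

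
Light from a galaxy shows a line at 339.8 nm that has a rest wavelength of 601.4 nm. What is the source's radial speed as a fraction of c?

0.516

λ'/λ₀ = 0.5650 < 1 (blueshift), so the source is approaching.
λ'/λ₀ = √((1 − β)/(1 + β)) for an approaching source ⇒ β = (1 − r²)/(1 + r²) with r = λ'/λ₀.
β = (1 − 0.3192)/(1 + 0.3192) ≈ 0.516.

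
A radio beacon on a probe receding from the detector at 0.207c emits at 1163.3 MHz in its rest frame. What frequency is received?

Relativistic Doppler for frequency: f' = f₀ · √((1 − β)/(1 + β)).
f' = 1163.3 × √(0.7930/1.2070) = 1163.3 × 0.81056 ≈ 942.9 MHz.

942.9 MHz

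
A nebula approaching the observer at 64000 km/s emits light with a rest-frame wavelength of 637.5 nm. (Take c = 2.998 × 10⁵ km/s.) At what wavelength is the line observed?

β = v/c = 64000/299800 = 0.2135.
Relativistic Doppler for wavelength: λ' = λ₀ · √((1 − β)/(1 + β)).
λ' = 637.5 × √(0.7865/1.2135) = 637.5 × 0.80508 ≈ 513.2 nm.

513.2 nm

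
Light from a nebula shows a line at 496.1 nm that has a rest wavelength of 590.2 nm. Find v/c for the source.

0.172

λ'/λ₀ = 0.8406 < 1 (blueshift), so the source is approaching.
λ'/λ₀ = √((1 − β)/(1 + β)) for an approaching source ⇒ β = (1 − r²)/(1 + r²) with r = λ'/λ₀.
β = (1 − 0.7065)/(1 + 0.7065) ≈ 0.172.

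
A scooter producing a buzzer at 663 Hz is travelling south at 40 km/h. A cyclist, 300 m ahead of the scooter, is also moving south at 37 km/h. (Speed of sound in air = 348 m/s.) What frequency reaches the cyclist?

40 km/h = 11.11 m/s; 37 km/h = 10.28 m/s.
The cyclist is ahead, so the scooter is moving toward it while the cyclist is moving away from the scooter.
Both move, so f' = f · (v − v_o)/(v − v_s).
f' = 663 × (348 − 10.28)/(348 − 11.11) = 663 × 337.72/336.89 ≈ 665 Hz.

665 Hz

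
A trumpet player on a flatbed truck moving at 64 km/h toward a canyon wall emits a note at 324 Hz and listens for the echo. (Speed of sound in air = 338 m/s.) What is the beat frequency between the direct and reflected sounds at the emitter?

36.0 Hz

64 km/h = 17.78 m/s.
The canyon wall receives the sound from a moving source: f₁ = f₀ · v/(v − v_e) = 324 × 338/320.22 ≈ 342.0 Hz.
On the return leg the trumpet player on a flatbed truck is a moving observer: f₂ = f₁ · (v + v_e)/v = 342.0 × 355.78/338 ≈ 360.0 Hz.
Beat against the emitted tone: |f₂ − f₀| = 2v_e·f₀/(v − v_e) = 2 × 17.78 × 324/320.22 ≈ 36.0 Hz.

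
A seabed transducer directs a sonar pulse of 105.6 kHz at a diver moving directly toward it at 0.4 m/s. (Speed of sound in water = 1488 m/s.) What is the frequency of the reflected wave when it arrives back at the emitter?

105.7 kHz

The diver first receives the wave as a moving observer: f₁ = f₀ · (v + u)/v = 105.6 × (1488 + 0.4)/1488 ≈ 105.6 kHz.
The reflection then acts as a moving source: f₂ = f₁ · v/(v − u) ≈ 105.7 kHz.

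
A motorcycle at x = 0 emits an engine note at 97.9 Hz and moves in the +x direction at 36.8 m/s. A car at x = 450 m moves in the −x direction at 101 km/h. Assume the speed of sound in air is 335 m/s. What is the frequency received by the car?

119 Hz

101 km/h = 28.06 m/s.
The observer lies on the +x side, so the source is heading toward the observer and the observer is heading toward the source.
General Doppler shift: f' = f · (v + v_o)/(v − v_s).
f' = 97.9 × (335 + 28.06)/(335 − 36.8) = 97.9 × 363.06/298.2 ≈ 119 Hz.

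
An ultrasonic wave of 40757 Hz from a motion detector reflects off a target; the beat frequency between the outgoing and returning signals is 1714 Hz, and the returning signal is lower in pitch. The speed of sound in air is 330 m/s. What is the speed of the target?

7.1 m/s

Double Doppler shift off a moving reflector: f₂ = f₀ · (v + u)/(v − u) (u > 0 toward emitter).
Returning signal is lower, so f₂ = f₀ − Δf = 40757 − 1714 = 39043 Hz.
Rearranging, u = v · (f₂ − f₀)/(f₂ + f₀) = 330 × -1714/79800 ≈ -7.1 m/s.
So the target is moving at 7.1 m/s away from the emitter.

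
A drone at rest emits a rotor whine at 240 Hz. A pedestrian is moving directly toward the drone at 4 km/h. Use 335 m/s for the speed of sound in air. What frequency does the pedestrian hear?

241 Hz

4 km/h = 1.111 m/s.
Only the observer moves, toward the source, so f' = f · (v + v_o)/v.
f' = 240 × (335 + 1.111)/335 = 240 × 336.11/335 ≈ 241 Hz.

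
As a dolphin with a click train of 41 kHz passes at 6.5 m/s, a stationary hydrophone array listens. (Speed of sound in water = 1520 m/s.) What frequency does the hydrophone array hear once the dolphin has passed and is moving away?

Receding: f₂ = f · v/(v + v_s) = 41 × 1520/1526.5 ≈ 40.8 kHz.

40.8 kHz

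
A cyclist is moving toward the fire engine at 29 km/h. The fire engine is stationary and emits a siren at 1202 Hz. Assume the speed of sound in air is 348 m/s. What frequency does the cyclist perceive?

1230 Hz

29 km/h = 8.056 m/s.
Only the observer moves, toward the source, so f' = f · (v + v_o)/v.
f' = 1202 × (348 + 8.056)/348 = 1202 × 356.06/348 ≈ 1230 Hz.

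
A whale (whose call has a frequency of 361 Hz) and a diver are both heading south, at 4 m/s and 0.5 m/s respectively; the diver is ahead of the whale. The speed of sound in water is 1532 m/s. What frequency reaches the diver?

362 Hz

The diver is ahead, so the whale is moving toward it while the diver is moving away from the whale.
General Doppler shift: f' = f · (v − v_o)/(v − v_s).
f' = 361 × (1532 − 0.5)/(1532 − 4) = 361 × 1531.5/1528 ≈ 362 Hz.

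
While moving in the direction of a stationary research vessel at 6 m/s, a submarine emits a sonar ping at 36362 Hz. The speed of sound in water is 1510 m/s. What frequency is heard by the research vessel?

36507 Hz

With the source moving toward a stationary observer, f' = f · v/(v − v_s).
f' = 36362 × 1510/(1510 − 6) = 36362 × 1510/1504 ≈ 36507 Hz.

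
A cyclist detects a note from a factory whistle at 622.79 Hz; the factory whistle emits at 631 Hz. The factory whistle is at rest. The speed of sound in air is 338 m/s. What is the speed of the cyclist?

4.4 m/s

f' < f, so the cyclist is receding.
f' = f · (v − v_o)/v ⇒ v_o = v · |f'/f − 1|.
v_o = 338 × |622.79/631 − 1| = 338 × 0.01301 ≈ 4.4 m/s.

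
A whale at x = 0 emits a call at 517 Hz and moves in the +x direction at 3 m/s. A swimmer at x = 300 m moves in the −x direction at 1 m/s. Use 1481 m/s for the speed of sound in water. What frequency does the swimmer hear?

518 Hz

The observer lies on the +x side, so the source is heading toward the observer and the observer is heading toward the source.
Both move, so f' = f · (v + v_o)/(v − v_s).
f' = 517 × (1481 + 1)/(1481 − 3) = 517 × 1482/1478 ≈ 518 Hz.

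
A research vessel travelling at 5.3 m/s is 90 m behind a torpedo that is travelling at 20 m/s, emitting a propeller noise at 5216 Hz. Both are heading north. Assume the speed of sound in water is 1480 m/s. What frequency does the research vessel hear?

The research vessel is behind, so the torpedo is moving away from it while the research vessel is moving toward the torpedo.
With source receding and observer approaching, f' = f · (v + v_o)/(v + v_s).
f' = 5216 × (1480 + 5.3)/(1480 + 20) = 5216 × 1485.3/1500 ≈ 5165 Hz.

5165 Hz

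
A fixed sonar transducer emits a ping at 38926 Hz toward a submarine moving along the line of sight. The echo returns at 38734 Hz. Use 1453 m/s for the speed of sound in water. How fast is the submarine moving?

3.6 m/s

Double Doppler shift off a moving reflector: f₂ = f₀ · (v + u)/(v − u) (u > 0 toward emitter).
Rearranging, u = v · (f₂ − f₀)/(f₂ + f₀) = 1453 × -192/77660 ≈ -3.6 m/s.
So the submarine is moving at 3.6 m/s away from the emitter.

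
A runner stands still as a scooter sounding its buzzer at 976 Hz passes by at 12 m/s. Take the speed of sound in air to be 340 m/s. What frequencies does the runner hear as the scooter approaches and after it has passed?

Approaching: f₁ = f · v/(v − v_s) = 976 × 340/328 ≈ 1012 Hz.
Receding: f₂ = f · v/(v + v_s) = 976 × 340/352 ≈ 943 Hz.

1012 Hz approaching; 943 Hz receding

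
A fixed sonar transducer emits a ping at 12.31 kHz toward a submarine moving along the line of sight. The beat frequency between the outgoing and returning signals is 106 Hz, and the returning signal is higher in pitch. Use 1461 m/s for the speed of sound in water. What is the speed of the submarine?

6.3 m/s

Double Doppler shift off a moving reflector: f₂ = f₀ · (v + u)/(v − u) (u > 0 toward emitter).
Returning signal is higher, so f₂ = f₀ + Δf = 12310 + 106 = 12416 Hz.
Rearranging, u = v · (f₂ − f₀)/(f₂ + f₀) = 1461 × 106/24726 ≈ 6.3 m/s.
So the submarine is moving at 6.3 m/s toward the emitter.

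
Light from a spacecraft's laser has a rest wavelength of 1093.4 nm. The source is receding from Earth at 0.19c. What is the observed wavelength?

Relativistic Doppler for wavelength: λ' = λ₀ · √((1 + β)/(1 − β)).
λ' = 1093.4 × √(1.1900/0.8100) = 1093.4 × 1.21208 ≈ 1325.3 nm.

1325.3 nm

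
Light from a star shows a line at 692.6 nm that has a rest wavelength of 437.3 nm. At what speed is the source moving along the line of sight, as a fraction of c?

0.430c

λ'/λ₀ = 1.5838 > 1 (redshift), so the source is receding.
λ'/λ₀ = √((1 + β)/(1 − β)) for a receding source ⇒ β = (r² − 1)/(r² + 1) with r = λ'/λ₀.
β = (2.5085 − 1)/(2.5085 + 1) ≈ 0.430.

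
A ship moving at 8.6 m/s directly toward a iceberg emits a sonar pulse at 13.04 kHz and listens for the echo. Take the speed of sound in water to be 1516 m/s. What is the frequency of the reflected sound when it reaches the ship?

The iceberg receives the sound from a moving source: f₁ = f₀ · v/(v − v_e) = 13.04 × 1516/1507.4 ≈ 13.11 kHz.
On the return leg the ship is a moving observer: f₂ = f₁ · (v + v_e)/v = 13.11 × 1524.6/1516 ≈ 13.19 kHz.

13.19 kHz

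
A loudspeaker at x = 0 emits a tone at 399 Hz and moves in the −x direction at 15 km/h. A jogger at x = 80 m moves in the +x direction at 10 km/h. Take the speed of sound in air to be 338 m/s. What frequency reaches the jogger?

15 km/h = 4.167 m/s; 10 km/h = 2.778 m/s.
The observer lies on the +x side, so the source is heading away from the observer and the observer is heading away from the source.
Both move, so f' = f · (v − v_o)/(v + v_s).
f' = 399 × (338 − 2.778)/(338 + 4.167) = 399 × 335.22/342.17 ≈ 391 Hz.

391 Hz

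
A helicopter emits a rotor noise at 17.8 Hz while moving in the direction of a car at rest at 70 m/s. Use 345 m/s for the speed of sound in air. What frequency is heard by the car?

22.3 Hz

Moving source, stationary observer: f' = f · v/(v − v_s) since the source is approaching.
f' = 17.8 × 345/(345 − 70) = 17.8 × 345/275 ≈ 22.3 Hz.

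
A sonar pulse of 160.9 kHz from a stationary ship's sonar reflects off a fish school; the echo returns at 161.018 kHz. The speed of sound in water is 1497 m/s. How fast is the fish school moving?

0.55 m/s

Double Doppler shift off a moving reflector: f₂ = f₀ · (v + u)/(v − u) (u > 0 toward emitter).
Rearranging, u = v · (f₂ − f₀)/(f₂ + f₀) = 1497 × 0.118/321.918 ≈ 0.55 m/s.
So the fish school is moving at 0.55 m/s toward the emitter.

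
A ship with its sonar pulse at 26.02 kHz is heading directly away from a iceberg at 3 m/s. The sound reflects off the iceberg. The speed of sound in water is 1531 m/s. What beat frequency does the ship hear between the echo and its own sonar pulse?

102 Hz

The iceberg receives the sound from a moving source: f₁ = f₀ · v/(v + v_e) = 26.02 × 1531/1534 ≈ 25.9691 kHz.
On the return leg the ship is a moving observer: f₂ = f₁ · (v − v_e)/v = 25.9691 × 1528/1531 ≈ 25.9182 kHz.
Beat against the emitted tone (with f₀ = 26020 Hz): |f₂ − f₀| = 2v_e·f₀/(v + v_e) = 2 × 3 × 26020/1534 ≈ 102 Hz.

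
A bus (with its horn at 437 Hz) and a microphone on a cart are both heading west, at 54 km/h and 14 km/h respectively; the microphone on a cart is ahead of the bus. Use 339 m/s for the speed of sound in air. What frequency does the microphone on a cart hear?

452 Hz

54 km/h = 15 m/s; 14 km/h = 3.889 m/s.
The microphone on a cart is ahead, so the bus is moving toward it while the microphone on a cart is moving away from the bus.
With source approaching and observer receding, f' = f · (v − v_o)/(v − v_s).
f' = 437 × (339 − 3.889)/(339 − 15) = 437 × 335.11/324 ≈ 452 Hz.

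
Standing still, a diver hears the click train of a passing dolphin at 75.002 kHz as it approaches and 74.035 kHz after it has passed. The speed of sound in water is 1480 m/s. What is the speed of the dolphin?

f₁/f₂ = (v + v_s)/(v − v_s), so v_s = v · (f₁ − f₂)/(f₁ + f₂).
v_s = 1480 × (75.002 − 74.035)/(75.002 + 74.035) = 1480 × 0.967/149.037 ≈ 9.6 m/s.

9.6 m/s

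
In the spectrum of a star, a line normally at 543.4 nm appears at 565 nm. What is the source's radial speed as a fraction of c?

λ'/λ₀ = 1.0397 > 1 (redshift), so the source is receding.
λ'/λ₀ = √((1 + β)/(1 − β)) for a receding source ⇒ β = (r² − 1)/(r² + 1) with r = λ'/λ₀.
β = (1.0811 − 1)/(1.0811 + 1) ≈ 0.039.

0.039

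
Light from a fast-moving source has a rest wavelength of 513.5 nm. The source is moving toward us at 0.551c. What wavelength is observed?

276.3 nm

Relativistic Doppler for wavelength: λ' = λ₀ · √((1 − β)/(1 + β)).
λ' = 513.5 × √(0.4490/1.5510) = 513.5 × 0.53804 ≈ 276.3 nm.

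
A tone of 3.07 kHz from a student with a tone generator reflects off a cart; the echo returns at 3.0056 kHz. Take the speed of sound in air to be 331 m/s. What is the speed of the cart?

Double Doppler shift off a moving reflector: f₂ = f₀ · (v + u)/(v − u) (u > 0 toward emitter).
Rearranging, u = v · (f₂ − f₀)/(f₂ + f₀) = 331 × -0.0644/6.0756 ≈ -3.5 m/s.
So the cart is moving at 3.5 m/s away from the emitter.

3.5 m/s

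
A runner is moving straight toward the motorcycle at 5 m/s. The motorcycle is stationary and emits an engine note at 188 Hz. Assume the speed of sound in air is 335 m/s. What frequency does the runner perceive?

Moving observer, stationary source: f' = f · (v + v_o)/v.
f' = 188 × (335 + 5)/335 = 188 × 340/335 ≈ 191 Hz.

191 Hz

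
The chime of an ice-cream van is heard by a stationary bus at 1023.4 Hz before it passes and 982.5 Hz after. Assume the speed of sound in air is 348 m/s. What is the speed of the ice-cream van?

f₁/f₂ = (v + v_s)/(v − v_s), so v_s = v · (f₁ − f₂)/(f₁ + f₂).
v_s = 348 × (1023.4 − 982.5)/(1023.4 + 982.5) = 348 × 40.9/2005.9 ≈ 7.1 m/s.

7.1 m/s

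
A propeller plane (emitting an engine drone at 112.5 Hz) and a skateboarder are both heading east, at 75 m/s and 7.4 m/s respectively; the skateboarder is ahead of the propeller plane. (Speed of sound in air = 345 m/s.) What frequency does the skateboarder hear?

The skateboarder is ahead, so the propeller plane is moving toward it while the skateboarder is moving away from the propeller plane.
Both move, so f' = f · (v − v_o)/(v − v_s).
f' = 112.5 × (345 − 7.4)/(345 − 75) = 112.5 × 337.6/270 ≈ 141 Hz.

141 Hz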